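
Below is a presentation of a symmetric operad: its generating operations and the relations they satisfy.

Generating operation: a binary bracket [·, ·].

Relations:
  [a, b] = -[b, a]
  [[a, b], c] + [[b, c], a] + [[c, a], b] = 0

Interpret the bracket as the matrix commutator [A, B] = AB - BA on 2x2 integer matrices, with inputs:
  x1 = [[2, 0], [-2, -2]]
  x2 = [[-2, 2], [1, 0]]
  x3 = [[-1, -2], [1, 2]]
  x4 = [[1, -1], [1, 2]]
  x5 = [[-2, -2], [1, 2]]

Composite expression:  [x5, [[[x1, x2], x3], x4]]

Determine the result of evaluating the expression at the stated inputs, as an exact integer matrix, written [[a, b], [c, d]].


[[24, 32], [-32, -24]]


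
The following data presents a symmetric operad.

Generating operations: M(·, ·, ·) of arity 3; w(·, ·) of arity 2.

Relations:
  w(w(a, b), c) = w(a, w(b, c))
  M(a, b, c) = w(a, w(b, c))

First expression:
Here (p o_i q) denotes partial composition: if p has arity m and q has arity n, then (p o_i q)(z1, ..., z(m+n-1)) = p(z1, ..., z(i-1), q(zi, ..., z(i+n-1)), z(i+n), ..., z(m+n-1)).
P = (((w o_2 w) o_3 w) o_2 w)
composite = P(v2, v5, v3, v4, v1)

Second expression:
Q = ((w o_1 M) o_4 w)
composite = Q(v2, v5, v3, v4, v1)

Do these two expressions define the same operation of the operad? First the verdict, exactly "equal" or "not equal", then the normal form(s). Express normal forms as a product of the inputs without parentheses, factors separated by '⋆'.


equal; the common form is v2 ⋆ v5 ⋆ v3 ⋆ v4 ⋆ v1

The first expression, normalized: v2 ⋆ v5 ⋆ v3 ⋆ v4 ⋆ v1
The second expression, normalized: v2 ⋆ v5 ⋆ v3 ⋆ v4 ⋆ v1
Both agree, so they are equal.


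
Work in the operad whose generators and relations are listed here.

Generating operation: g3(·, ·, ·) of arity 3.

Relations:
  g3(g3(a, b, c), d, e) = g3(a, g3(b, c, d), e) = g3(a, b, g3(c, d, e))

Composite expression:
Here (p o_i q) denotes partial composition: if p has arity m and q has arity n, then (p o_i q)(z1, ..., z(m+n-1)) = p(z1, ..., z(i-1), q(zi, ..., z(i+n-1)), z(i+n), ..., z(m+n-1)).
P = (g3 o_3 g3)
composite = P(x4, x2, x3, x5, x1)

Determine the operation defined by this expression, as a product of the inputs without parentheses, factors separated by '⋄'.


Associativity of g3 dissolves the nesting; only the x-input order survives.
g3(x3, x5, x1) spells out as x3 ⋄ x5 ⋄ x1
g3(x4, x2, g3(x3, x5, x1)) spells out as x4 ⋄ x2 ⋄ x3 ⋄ x5 ⋄ x1

x4 ⋄ x2 ⋄ x3 ⋄ x5 ⋄ x1


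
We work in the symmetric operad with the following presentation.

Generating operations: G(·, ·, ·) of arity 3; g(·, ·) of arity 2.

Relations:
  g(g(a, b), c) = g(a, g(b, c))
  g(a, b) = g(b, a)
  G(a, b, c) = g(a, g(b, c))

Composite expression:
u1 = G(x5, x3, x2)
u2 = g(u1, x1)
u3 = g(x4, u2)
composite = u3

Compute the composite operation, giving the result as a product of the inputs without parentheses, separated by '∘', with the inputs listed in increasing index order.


x1 ∘ x2 ∘ x3 ∘ x4 ∘ x5

With g associative and commutative, the x-input set is all that matters.
G(x5, x3, x2) flattens to x5 ∘ x3 ∘ x2
g(G(x5, x3, x2), x1) flattens to x5 ∘ x3 ∘ x2 ∘ x1
g(x4, g(G(x5, x3, x2), x1)) flattens to x4 ∘ x5 ∘ x3 ∘ x2 ∘ x1
rearranged into index order: x1 ∘ x2 ∘ x3 ∘ x4 ∘ x5


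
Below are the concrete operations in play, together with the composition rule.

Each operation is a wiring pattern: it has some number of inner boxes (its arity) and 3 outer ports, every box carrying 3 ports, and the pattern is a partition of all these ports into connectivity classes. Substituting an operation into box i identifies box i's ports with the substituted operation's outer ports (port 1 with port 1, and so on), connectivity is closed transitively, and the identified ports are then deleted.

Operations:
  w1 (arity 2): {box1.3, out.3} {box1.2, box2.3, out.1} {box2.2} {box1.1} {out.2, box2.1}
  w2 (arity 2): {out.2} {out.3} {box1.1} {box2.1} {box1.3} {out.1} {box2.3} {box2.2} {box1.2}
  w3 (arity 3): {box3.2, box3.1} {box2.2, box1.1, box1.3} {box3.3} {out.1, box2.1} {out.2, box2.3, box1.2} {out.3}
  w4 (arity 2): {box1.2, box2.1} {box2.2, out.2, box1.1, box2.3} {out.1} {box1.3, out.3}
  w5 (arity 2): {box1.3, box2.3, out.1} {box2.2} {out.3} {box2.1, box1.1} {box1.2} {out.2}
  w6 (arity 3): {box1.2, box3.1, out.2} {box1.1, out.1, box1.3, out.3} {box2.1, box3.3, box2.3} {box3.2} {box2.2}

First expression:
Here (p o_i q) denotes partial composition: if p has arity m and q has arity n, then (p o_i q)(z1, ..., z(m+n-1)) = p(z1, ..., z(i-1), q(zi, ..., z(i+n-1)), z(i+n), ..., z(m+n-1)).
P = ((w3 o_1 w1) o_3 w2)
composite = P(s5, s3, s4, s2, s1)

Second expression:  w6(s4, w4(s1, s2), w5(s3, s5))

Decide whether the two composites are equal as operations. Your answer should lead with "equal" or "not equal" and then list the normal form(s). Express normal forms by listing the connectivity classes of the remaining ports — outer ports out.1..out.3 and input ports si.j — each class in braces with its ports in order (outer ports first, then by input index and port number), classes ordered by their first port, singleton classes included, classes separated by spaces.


The first composite normalizes to {out.1} {out.2, s3.1} {out.3} {s1.1, s1.2} {s1.3} {s2.1} {s2.2} {s2.3} {s3.2} {s3.3, s5.2, s5.3} {s4.1} {s4.2} {s4.3} {s5.1}
The second composite normalizes to {out.1, out.3, s4.1, s4.3} {out.2, s3.3, s4.2, s5.3} {s1.1, s2.2, s2.3} {s1.2, s2.1} {s1.3} {s3.1, s5.1} {s3.2} {s5.2}
No match — not equal.

not equal — first {out.1} {out.2, s3.1} {out.3} {s1.1, s1.2} {s1.3} {s2.1} {s2.2} {s2.3} {s3.2} {s3.3, s5.2, s5.3} {s4.1} {s4.2} {s4.3} {s5.1}, second {out.1, out.3, s4.1, s4.3} {out.2, s3.3, s4.2, s5.3} {s1.1, s2.2, s2.3} {s1.2, s2.1} {s1.3} {s3.1, s5.1} {s3.2} {s5.2}


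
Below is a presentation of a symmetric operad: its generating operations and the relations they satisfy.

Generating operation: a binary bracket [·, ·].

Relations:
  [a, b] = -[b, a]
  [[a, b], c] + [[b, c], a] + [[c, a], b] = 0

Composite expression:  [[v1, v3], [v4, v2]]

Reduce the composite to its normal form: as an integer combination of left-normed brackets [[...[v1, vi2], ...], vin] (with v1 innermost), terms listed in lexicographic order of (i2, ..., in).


Antisymmetry and Jacobi reduce to v1-anchored left-normed brackets.
Composite bracket: [[v1, v3], [v4, v2]]
Full expansion: 8 signed words from ab - ba (2^3 = 8).
Words beginning with v1 determine it all:
  v1v3v2v4 appears with sign -1, giving the term -[[[v1, v3], v2], v4]
  v1v3v4v2 appears with sign +1, giving the term +[[[v1, v3], v4], v2]

-[[[v1, v3], v2], v4] + [[[v1, v3], v4], v2]


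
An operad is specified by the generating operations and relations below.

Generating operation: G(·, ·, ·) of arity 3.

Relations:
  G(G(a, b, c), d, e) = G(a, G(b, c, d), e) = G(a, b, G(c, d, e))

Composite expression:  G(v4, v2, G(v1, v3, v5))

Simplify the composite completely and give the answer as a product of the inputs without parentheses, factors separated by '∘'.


v4 ∘ v2 ∘ v1 ∘ v3 ∘ v5

Associativity of G dissolves the nesting; only the v-input order survives.
G(v1, v3, v5) spells out as v1 ∘ v3 ∘ v5
G(v4, v2, G(v1, v3, v5)) spells out as v4 ∘ v2 ∘ v1 ∘ v3 ∘ v5


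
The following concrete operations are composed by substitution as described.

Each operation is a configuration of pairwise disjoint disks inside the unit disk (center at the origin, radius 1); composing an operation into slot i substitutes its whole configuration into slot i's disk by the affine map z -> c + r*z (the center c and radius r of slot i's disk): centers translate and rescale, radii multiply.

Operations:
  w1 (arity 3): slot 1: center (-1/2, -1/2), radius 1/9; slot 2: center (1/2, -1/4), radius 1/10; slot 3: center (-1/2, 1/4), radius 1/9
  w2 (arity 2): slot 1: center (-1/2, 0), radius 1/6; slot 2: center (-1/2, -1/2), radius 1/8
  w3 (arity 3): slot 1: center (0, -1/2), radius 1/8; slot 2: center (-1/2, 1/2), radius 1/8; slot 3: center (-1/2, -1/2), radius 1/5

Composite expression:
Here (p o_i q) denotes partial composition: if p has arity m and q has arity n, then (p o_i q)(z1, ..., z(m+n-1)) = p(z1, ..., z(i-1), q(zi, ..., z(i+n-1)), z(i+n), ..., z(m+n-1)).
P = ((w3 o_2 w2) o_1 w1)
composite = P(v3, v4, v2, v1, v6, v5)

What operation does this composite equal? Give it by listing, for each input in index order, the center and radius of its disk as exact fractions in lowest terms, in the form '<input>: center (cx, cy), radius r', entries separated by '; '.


v1: center (-9/16, 1/2), radius 1/48; v2: center (-1/16, -15/32), radius 1/72; v3: center (-1/16, -9/16), radius 1/72; v4: center (1/16, -17/32), radius 1/80; v5: center (-1/2, -1/2), radius 1/5; v6: center (-9/16, 7/16), radius 1/64

Below w3, radii multiply path by path; the v-disk centers shift.
v3 passes through 2 substitutions, ending at center (-1/16, -9/16), radius 1/72
v4 passes through 2 substitutions, ending at center (1/16, -17/32), radius 1/80
v2 passes through 2 substitutions, ending at center (-1/16, -15/32), radius 1/72
v1 passes through 2 substitutions, ending at center (-9/16, 1/2), radius 1/48
v6 passes through 2 substitutions, ending at center (-9/16, 7/16), radius 1/64
v5 passes through 1 substitution, ending at center (-1/2, -1/2), radius 1/5


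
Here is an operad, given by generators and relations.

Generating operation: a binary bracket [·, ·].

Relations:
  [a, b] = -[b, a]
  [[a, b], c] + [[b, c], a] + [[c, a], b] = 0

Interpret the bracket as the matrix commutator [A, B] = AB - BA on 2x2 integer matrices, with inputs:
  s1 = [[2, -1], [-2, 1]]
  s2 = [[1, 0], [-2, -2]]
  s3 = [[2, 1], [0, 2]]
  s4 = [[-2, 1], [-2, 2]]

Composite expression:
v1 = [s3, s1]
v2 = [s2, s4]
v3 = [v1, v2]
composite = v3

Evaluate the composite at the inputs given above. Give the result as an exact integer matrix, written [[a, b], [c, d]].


[[-14, -8], [56, 14]]

[s3, s1] = [[-2, -1], [0, 2]]
[s2, s4] = [[2, 3], [14, -2]]
[[s3, s1], [s2, s4]] = [[-14, -8], [56, 14]]


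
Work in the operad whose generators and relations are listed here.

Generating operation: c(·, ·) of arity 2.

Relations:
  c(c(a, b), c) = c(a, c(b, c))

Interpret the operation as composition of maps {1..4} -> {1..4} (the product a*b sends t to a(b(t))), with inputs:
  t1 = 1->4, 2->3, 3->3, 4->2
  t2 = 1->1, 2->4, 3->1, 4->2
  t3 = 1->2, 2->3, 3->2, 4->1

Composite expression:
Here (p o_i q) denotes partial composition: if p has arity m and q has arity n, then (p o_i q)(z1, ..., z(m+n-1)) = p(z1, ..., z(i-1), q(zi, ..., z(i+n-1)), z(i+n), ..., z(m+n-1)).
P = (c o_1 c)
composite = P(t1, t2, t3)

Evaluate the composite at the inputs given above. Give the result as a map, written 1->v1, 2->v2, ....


1->2, 2->4, 3->2, 4->4

c(t1, t2) = 1->4, 2->2, 3->4, 4->3
c(c(t1, t2), t3) = 1->2, 2->4, 3->2, 4->4


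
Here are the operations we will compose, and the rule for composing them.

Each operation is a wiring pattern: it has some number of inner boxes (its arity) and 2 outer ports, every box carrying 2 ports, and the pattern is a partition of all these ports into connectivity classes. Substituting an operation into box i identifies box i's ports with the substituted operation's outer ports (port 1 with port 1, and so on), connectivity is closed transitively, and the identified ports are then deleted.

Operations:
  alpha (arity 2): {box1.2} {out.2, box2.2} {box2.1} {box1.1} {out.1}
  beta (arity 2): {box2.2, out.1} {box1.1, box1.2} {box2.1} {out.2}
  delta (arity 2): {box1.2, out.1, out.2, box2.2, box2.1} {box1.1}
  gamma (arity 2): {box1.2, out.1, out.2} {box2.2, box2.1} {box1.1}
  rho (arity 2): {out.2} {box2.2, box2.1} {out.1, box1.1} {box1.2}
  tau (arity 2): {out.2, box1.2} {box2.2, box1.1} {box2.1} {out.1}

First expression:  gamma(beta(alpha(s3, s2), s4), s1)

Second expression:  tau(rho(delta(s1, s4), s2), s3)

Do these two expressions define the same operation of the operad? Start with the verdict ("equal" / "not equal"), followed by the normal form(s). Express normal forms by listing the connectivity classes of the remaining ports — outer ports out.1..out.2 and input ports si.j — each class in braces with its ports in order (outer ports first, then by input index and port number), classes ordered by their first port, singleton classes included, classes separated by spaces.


The first composite normalizes to {out.1, out.2} {s1.1, s1.2} {s2.1} {s2.2} {s3.1} {s3.2} {s4.1} {s4.2}
The second composite normalizes to {out.1} {out.2} {s1.1} {s1.2, s3.2, s4.1, s4.2} {s2.1, s2.2} {s3.1}
The forms do not match — not equal.

not equal: they reduce to {out.1, out.2} {s1.1, s1.2} {s2.1} {s2.2} {s3.1} {s3.2} {s4.1} {s4.2} and {out.1} {out.2} {s1.1} {s1.2, s3.2, s4.1, s4.2} {s2.1, s2.2} {s3.1}


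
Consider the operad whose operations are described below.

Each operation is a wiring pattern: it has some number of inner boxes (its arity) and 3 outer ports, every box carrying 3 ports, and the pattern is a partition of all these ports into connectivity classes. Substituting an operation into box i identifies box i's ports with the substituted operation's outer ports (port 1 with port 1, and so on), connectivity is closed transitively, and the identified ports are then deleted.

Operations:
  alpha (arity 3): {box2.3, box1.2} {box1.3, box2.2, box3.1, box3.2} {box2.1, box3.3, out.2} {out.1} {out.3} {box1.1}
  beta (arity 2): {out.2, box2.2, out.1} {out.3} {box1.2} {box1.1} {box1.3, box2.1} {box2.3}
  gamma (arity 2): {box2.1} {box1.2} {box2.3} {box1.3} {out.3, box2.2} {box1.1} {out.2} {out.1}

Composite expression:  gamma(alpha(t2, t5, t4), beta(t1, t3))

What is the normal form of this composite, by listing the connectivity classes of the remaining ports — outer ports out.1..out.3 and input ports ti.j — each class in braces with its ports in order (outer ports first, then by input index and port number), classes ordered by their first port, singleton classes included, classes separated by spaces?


{out.1} {out.2} {out.3, t3.2} {t1.1} {t1.2} {t1.3, t3.1} {t2.1} {t2.2, t5.3} {t2.3, t4.1, t4.2, t5.2} {t3.3} {t4.3, t5.1}


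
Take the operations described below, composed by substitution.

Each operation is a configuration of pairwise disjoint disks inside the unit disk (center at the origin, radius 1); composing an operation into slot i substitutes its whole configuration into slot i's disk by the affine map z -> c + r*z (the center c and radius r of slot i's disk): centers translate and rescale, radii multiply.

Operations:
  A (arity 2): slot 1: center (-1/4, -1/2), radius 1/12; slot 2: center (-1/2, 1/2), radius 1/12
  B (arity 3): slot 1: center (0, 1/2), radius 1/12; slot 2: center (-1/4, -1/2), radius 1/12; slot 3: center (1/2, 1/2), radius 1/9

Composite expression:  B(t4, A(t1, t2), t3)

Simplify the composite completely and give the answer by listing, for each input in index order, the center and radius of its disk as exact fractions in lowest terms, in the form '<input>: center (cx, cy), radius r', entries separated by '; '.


t1: center (-13/48, -13/24), radius 1/144; t2: center (-7/24, -11/24), radius 1/144; t3: center (1/2, 1/2), radius 1/9; t4: center (0, 1/2), radius 1/12

Below B, radii multiply path by path; the t-disk centers shift.
t4 passes through 1 substitution, ending at center (0, 1/2), radius 1/12
t1 passes through 2 substitutions, ending at center (-13/48, -13/24), radius 1/144
t2 passes through 2 substitutions, ending at center (-7/24, -11/24), radius 1/144
t3 passes through 1 substitution, ending at center (1/2, 1/2), radius 1/9


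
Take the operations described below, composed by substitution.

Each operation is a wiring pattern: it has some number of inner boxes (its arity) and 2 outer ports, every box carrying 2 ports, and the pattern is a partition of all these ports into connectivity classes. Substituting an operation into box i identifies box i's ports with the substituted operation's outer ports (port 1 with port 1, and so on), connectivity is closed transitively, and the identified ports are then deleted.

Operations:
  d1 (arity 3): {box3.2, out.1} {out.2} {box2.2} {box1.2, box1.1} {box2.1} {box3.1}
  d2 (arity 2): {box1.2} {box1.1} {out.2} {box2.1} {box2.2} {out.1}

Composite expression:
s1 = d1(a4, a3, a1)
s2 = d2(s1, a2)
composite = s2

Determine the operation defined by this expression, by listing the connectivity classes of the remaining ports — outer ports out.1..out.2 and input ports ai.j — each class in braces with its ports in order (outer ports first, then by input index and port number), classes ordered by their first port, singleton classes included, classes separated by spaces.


Two ports join when wires chain via d2-identified ports.
d1 over (a4, a3, a1) gives {out.1, a1.2} {out.2} {a1.1} {a3.1} {a3.2} {a4.1, a4.2}, out.j being that stage's outer ports
d2 over (a4, a3, a1, a2) gives {out.1} {out.2} {a1.1} {a1.2} {a2.1} {a2.2} {a3.1} {a3.2} {a4.1, a4.2}, out.j being that stage's outer ports

{out.1} {out.2} {a1.1} {a1.2} {a2.1} {a2.2} {a3.1} {a3.2} {a4.1, a4.2}


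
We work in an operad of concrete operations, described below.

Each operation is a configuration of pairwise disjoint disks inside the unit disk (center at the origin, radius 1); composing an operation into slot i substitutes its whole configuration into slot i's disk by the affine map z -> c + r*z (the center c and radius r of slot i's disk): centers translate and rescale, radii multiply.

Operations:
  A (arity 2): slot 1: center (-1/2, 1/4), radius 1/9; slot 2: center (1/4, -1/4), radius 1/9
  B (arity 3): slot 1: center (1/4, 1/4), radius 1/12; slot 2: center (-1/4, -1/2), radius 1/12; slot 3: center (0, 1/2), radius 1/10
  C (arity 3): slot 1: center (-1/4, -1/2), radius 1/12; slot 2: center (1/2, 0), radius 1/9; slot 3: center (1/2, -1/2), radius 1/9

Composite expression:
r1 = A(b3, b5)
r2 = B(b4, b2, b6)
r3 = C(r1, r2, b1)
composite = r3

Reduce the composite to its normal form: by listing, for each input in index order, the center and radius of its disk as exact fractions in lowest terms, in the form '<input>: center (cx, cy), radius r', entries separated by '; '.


b1: center (1/2, -1/2), radius 1/9; b2: center (17/36, -1/18), radius 1/108; b3: center (-7/24, -23/48), radius 1/108; b4: center (19/36, 1/36), radius 1/108; b5: center (-11/48, -25/48), radius 1/108; b6: center (1/2, 1/18), radius 1/90


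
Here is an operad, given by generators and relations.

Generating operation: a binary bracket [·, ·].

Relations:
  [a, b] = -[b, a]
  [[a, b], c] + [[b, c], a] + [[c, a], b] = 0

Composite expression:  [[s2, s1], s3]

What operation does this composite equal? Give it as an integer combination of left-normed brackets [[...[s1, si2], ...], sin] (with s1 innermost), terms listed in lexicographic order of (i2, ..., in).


-[[s1, s2], s3]

Left-normed coefficients sit on the s1-initial expansion words.
Composite bracket: [[s2, s1], s3]
Applying ab - ba throughout gives 4 signed words (2^2 = 4).
Keep just the words that open with s1:
  sign of s1s2s3 is -1, so it contributes -[[s1, s2], s3]


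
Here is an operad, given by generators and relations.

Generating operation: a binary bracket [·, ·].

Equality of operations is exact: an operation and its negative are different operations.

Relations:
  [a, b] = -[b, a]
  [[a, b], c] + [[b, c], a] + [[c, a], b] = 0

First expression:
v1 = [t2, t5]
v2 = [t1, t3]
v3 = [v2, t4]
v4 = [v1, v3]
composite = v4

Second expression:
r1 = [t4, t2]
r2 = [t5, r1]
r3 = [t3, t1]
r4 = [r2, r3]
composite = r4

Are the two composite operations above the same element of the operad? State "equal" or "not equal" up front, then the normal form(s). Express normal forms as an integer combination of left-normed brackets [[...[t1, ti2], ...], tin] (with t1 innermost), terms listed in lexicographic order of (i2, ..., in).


not equal — first -[[[[t1, t3], t4], t2], t5] + [[[[t1, t3], t4], t5], t2], second [[[[t1, t3], t2], t4], t5] - [[[[t1, t3], t4], t2], t5] - [[[[t1, t3], t5], t2], t4] + [[[[t1, t3], t5], t4], t2]

The first composite normalizes to -[[[[t1, t3], t4], t2], t5] + [[[[t1, t3], t4], t5], t2]
The second composite normalizes to [[[[t1, t3], t2], t4], t5] - [[[[t1, t3], t4], t2], t5] - [[[[t1, t3], t5], t2], t4] + [[[[t1, t3], t5], t4], t2]
Different reductions; not equal.


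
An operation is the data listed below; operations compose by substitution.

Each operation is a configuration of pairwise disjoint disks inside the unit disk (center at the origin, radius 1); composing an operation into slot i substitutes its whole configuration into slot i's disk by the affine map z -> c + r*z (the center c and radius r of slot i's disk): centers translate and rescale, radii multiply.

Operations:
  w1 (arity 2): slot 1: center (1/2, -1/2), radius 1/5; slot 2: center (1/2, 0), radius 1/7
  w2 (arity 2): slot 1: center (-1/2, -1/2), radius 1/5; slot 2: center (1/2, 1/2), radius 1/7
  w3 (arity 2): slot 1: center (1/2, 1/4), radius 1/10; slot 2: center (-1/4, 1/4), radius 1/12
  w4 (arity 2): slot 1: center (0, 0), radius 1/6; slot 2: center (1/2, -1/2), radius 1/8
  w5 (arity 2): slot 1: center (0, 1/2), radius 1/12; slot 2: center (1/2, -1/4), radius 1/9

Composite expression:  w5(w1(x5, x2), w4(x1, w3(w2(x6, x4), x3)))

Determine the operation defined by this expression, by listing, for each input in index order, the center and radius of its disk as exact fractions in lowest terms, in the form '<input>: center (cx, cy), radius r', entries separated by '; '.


x1: center (1/2, -1/4), radius 1/54; x2: center (1/24, 1/2), radius 1/84; x3: center (53/96, -29/96), radius 1/864; x4: center (811/1440, -217/720), radius 1/5040; x5: center (1/24, 11/24), radius 1/60; x6: center (809/1440, -109/360), radius 1/3600

Follow each x-input down from w5: c' goes to c + r*c', radius to r*r'.
for x5, the 2-step affine chain lands on center (1/24, 11/24), radius 1/60
for x2, the 2-step affine chain lands on center (1/24, 1/2), radius 1/84
for x1, the 2-step affine chain lands on center (1/2, -1/4), radius 1/54
for x6, the 4-step affine chain lands on center (809/1440, -109/360), radius 1/3600
for x4, the 4-step affine chain lands on center (811/1440, -217/720), radius 1/5040
for x3, the 3-step affine chain lands on center (53/96, -29/96), radius 1/864


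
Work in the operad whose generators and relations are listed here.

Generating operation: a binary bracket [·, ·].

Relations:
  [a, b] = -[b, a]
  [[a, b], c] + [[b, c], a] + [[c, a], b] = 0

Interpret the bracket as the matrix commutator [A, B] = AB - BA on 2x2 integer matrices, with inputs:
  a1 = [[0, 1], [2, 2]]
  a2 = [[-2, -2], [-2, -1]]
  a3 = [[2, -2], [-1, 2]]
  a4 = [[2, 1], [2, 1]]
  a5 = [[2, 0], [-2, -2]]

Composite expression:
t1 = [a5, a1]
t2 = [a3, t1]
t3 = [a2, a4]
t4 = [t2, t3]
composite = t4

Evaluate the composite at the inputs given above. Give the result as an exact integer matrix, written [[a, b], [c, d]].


[[4, 56], [16, -4]]

[a5, a1] = [[2, 4], [-4, -2]]
[a3, [a5, a1]] = [[12, 8], [-4, -12]]
[a2, a4] = [[-2, 1], [0, 2]]
[[a3, [a5, a1]], [a2, a4]] = [[4, 56], [16, -4]]


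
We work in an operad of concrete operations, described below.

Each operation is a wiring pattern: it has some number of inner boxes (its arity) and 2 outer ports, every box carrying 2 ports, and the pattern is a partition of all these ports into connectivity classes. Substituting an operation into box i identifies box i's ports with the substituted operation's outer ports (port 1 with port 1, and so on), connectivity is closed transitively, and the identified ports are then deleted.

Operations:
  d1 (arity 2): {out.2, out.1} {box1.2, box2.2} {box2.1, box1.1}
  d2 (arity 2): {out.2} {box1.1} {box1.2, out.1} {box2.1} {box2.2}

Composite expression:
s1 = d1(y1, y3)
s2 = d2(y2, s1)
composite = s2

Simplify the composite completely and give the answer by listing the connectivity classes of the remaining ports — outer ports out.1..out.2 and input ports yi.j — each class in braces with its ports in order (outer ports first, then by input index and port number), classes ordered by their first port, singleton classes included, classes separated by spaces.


{out.1, y2.2} {out.2} {y1.1, y3.1} {y1.2, y3.2} {y2.1}

Substituting into d2 glues patterns; closure does the rest.
through d1, on inputs (y1, y3): {out.1, out.2} {y1.1, y3.1} {y1.2, y3.2} (out.j = stage outer ports)
through d2, on inputs (y2, y1, y3): {out.1, y2.2} {out.2} {y1.1, y3.1} {y1.2, y3.2} {y2.1} (out.j = stage outer ports)


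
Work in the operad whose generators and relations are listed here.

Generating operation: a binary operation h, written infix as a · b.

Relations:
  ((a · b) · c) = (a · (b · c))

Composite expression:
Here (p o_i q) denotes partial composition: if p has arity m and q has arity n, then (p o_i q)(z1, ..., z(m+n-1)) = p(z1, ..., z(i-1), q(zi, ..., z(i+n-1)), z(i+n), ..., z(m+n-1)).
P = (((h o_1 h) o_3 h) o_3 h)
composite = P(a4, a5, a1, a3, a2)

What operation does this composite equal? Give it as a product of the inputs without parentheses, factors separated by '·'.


a4 · a5 · a1 · a3 · a2


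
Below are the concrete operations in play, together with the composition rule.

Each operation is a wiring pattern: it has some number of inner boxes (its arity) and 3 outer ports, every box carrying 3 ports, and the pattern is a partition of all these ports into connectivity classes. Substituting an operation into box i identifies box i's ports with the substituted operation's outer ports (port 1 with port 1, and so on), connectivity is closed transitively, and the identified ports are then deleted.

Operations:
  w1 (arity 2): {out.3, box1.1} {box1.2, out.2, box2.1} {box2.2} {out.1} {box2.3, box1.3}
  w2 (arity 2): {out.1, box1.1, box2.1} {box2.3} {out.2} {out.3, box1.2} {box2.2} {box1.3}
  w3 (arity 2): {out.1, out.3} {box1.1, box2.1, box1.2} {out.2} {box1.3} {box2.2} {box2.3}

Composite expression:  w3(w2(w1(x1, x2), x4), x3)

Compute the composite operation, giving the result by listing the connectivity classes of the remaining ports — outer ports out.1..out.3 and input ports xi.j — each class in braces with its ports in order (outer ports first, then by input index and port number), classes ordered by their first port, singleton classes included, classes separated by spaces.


{out.1, out.3} {out.2} {x1.1} {x1.2, x2.1} {x1.3, x2.3} {x2.2} {x3.1, x4.1} {x3.2} {x3.3} {x4.2} {x4.3}

Substituting into w3 glues patterns; closure does the rest.
the subtree at w1 composes to {out.1} {out.2, x1.2, x2.1} {out.3, x1.1} {x1.3, x2.3} {x2.2} on (x1, x2); out.j = own outer ports
the subtree at w2 composes to {out.1, x4.1} {out.2} {out.3, x1.2, x2.1} {x1.1} {x1.3, x2.3} {x2.2} {x4.2} {x4.3} on (x1, x2, x4); out.j = own outer ports
the subtree at w3 composes to {out.1, out.3} {out.2} {x1.1} {x1.2, x2.1} {x1.3, x2.3} {x2.2} {x3.1, x4.1} {x3.2} {x3.3} {x4.2} {x4.3} on (x1, x2, x4, x3); out.j = own outer ports


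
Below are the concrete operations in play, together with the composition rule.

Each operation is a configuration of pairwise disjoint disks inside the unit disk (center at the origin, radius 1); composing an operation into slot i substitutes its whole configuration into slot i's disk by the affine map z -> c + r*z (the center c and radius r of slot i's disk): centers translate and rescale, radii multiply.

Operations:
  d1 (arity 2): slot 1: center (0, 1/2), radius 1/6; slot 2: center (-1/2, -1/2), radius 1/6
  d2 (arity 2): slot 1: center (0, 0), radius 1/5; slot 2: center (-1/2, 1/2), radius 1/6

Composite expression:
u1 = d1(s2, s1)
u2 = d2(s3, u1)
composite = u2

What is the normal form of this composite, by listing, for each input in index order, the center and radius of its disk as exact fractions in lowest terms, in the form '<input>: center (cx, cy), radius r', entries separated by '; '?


Each s-disk chains the slot maps above it in d2; radii multiply.
for s3, the 1-step affine chain lands on center (0, 0), radius 1/5
for s2, the 2-step affine chain lands on center (-1/2, 7/12), radius 1/36
for s1, the 2-step affine chain lands on center (-7/12, 5/12), radius 1/36

s1: center (-7/12, 5/12), radius 1/36; s2: center (-1/2, 7/12), radius 1/36; s3: center (0, 0), radius 1/5


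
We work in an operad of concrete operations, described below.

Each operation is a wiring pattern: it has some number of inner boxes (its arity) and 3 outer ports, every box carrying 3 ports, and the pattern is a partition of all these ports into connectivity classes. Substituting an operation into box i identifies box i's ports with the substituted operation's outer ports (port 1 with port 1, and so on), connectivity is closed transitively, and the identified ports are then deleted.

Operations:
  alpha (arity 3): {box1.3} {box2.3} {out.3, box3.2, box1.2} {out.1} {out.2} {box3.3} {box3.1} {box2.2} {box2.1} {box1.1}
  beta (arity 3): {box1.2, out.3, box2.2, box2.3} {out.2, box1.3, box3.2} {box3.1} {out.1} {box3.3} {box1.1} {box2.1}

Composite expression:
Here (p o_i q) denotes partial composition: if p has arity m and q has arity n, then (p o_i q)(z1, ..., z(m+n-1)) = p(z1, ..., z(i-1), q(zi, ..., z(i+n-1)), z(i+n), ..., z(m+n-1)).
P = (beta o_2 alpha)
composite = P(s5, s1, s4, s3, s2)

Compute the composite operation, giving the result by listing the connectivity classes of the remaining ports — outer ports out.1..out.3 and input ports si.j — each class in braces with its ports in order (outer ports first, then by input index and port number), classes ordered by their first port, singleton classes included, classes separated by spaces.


Treat the ports identified at beta as solder joints: merge, then drop.
after alpha, the pattern on (s1, s4, s3) reads {out.1} {out.2} {out.3, s1.2, s3.2} {s1.1} {s1.3} {s3.1} {s3.3} {s4.1} {s4.2} {s4.3} (out.j = its outer ports)
after beta, the pattern on (s5, s1, s4, s3, s2) reads {out.1} {out.2, s2.2, s5.3} {out.3, s1.2, s3.2, s5.2} {s1.1} {s1.3} {s2.1} {s2.3} {s3.1} {s3.3} {s4.1} {s4.2} {s4.3} {s5.1} (out.j = its outer ports)

{out.1} {out.2, s2.2, s5.3} {out.3, s1.2, s3.2, s5.2} {s1.1} {s1.3} {s2.1} {s2.3} {s3.1} {s3.3} {s4.1} {s4.2} {s4.3} {s5.1}


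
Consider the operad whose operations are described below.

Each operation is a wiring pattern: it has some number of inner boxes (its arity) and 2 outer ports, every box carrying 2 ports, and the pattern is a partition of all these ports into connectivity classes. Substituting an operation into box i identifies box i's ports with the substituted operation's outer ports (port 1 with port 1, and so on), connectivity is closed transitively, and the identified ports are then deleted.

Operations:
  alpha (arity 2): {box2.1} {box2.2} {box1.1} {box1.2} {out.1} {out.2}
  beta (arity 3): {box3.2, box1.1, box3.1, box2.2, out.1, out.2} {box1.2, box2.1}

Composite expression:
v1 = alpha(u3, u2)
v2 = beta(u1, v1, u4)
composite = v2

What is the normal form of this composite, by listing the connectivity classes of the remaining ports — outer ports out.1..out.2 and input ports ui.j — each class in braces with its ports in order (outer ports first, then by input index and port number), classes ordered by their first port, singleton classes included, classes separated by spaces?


Reachability decides: close wires over beta-identified ports.
the subtree at alpha composes to {out.1} {out.2} {u2.1} {u2.2} {u3.1} {u3.2} on (u3, u2); out.j = own outer ports
the subtree at beta composes to {out.1, out.2, u1.1, u4.1, u4.2} {u1.2} {u2.1} {u2.2} {u3.1} {u3.2} on (u1, u3, u2, u4); out.j = own outer ports

{out.1, out.2, u1.1, u4.1, u4.2} {u1.2} {u2.1} {u2.2} {u3.1} {u3.2}


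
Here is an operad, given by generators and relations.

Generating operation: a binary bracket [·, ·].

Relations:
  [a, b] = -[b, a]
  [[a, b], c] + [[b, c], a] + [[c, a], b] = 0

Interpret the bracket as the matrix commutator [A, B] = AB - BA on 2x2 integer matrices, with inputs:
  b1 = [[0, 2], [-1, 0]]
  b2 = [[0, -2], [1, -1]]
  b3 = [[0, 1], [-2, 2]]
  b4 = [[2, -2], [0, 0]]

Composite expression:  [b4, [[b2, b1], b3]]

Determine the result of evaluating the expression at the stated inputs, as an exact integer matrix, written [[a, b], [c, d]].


[b2, b1] = [[0, 2], [1, 0]]
[[b2, b1], b3] = [[-5, 4], [-2, 5]]
[b4, [[b2, b1], b3]] = [[4, -12], [4, -4]]

[[4, -12], [4, -4]]


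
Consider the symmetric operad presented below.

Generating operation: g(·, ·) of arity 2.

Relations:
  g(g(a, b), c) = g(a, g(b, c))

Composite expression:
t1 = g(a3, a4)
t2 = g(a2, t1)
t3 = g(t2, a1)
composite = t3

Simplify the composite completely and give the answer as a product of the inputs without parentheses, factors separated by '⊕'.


a2 ⊕ a3 ⊕ a4 ⊕ a1

Every regrouping of g is equal, so read the a-inputs in written order.
g(a3, a4) collapses to a3 ⊕ a4
g(a2, g(a3, a4)) collapses to a2 ⊕ a3 ⊕ a4
g(g(a2, g(a3, a4)), a1) collapses to a2 ⊕ a3 ⊕ a4 ⊕ a1


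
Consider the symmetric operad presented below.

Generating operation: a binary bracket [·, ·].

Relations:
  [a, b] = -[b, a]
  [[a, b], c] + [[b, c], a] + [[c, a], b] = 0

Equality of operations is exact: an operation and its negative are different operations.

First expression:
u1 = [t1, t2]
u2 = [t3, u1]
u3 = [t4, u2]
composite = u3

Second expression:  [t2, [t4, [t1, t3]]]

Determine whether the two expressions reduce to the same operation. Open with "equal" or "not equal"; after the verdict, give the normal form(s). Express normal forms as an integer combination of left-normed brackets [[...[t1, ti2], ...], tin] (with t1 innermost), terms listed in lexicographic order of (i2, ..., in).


not equal; first: [[[t1, t2], t3], t4]; second: [[[t1, t3], t4], t2]

The first composite normalizes to [[[t1, t2], t3], t4]
The second composite normalizes to [[[t1, t3], t4], t2]
The forms do not match — not equal.


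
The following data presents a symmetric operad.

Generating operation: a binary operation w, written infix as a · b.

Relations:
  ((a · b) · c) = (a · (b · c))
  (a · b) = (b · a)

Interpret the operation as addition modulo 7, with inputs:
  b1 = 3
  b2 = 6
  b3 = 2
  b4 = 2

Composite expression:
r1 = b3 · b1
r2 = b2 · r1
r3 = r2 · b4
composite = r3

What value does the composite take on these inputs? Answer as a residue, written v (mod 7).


6 (mod 7)

(b3 · b1) = 5
(b2 · (b3 · b1)) = 4
((b2 · (b3 · b1)) · b4) = 6


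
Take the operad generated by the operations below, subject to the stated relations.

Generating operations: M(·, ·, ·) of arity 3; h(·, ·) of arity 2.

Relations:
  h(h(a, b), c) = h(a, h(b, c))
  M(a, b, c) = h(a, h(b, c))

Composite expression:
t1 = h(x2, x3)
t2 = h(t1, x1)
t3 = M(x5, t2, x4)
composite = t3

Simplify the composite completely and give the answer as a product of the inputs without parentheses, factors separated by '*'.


x5 * x2 * x3 * x1 * x4

Associativity of M dissolves the nesting; only the x-input order survives.
h(x2, x3) linearizes to x2 * x3
h(h(x2, x3), x1) linearizes to x2 * x3 * x1
M(x5, h(h(x2, x3), x1), x4) linearizes to x5 * x2 * x3 * x1 * x4


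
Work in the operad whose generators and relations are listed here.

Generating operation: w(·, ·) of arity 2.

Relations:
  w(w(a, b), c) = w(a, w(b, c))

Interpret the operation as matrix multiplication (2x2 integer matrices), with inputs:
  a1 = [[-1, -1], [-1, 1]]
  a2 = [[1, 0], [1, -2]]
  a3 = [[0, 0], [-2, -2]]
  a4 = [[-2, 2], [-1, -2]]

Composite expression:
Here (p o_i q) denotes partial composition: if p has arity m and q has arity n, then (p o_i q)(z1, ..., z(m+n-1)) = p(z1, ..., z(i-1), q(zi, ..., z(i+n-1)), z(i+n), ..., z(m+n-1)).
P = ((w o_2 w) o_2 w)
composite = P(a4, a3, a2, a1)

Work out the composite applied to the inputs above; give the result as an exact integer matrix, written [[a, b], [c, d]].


w(a3, a2) = [[0, 0], [-4, 4]]
w(w(a3, a2), a1) = [[0, 0], [0, 8]]
w(a4, w(w(a3, a2), a1)) = [[0, 16], [0, -16]]

[[0, 16], [0, -16]]


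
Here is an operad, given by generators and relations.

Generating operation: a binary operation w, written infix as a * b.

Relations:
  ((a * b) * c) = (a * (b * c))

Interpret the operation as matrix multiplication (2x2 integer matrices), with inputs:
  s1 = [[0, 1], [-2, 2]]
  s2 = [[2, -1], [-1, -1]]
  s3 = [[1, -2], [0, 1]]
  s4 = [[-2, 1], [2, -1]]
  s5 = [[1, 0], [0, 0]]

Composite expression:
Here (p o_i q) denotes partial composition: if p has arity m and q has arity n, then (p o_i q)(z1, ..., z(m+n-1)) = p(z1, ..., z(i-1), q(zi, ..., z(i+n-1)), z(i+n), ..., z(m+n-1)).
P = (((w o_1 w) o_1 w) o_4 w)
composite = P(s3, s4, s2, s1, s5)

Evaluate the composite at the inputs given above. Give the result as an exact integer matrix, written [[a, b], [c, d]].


[[-6, 0], [2, 0]]

(s3 * s4) = [[-6, 3], [2, -1]]
((s3 * s4) * s2) = [[-15, 3], [5, -1]]
(s1 * s5) = [[0, 0], [-2, 0]]
(((s3 * s4) * s2) * (s1 * s5)) = [[-6, 0], [2, 0]]


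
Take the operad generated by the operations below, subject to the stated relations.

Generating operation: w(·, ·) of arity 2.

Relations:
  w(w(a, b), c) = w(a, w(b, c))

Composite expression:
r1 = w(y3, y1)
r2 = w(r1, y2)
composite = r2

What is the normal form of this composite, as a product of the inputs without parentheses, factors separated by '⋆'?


y3 ⋆ y1 ⋆ y2


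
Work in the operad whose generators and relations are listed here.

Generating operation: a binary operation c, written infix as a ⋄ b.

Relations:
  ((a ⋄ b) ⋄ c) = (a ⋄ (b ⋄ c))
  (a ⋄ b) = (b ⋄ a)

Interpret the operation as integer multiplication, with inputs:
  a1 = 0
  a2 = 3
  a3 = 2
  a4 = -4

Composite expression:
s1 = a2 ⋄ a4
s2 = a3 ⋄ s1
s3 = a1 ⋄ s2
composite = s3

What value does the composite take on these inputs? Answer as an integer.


0


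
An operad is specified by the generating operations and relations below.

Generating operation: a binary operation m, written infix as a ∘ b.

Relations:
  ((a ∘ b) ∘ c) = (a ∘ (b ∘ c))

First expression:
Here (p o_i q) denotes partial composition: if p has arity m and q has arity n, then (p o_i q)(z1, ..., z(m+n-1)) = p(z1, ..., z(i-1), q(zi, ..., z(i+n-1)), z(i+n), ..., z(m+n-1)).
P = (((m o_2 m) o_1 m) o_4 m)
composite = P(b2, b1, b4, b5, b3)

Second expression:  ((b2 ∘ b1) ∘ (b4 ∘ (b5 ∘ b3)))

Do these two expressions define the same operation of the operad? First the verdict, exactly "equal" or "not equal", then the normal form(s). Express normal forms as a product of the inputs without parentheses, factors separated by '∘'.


equal — both sides give b2 ∘ b1 ∘ b4 ∘ b5 ∘ b3

Reducing the first expression gives b2 ∘ b1 ∘ b4 ∘ b5 ∘ b3
Reducing the second expression gives b2 ∘ b1 ∘ b4 ∘ b5 ∘ b3
One common form — equal.


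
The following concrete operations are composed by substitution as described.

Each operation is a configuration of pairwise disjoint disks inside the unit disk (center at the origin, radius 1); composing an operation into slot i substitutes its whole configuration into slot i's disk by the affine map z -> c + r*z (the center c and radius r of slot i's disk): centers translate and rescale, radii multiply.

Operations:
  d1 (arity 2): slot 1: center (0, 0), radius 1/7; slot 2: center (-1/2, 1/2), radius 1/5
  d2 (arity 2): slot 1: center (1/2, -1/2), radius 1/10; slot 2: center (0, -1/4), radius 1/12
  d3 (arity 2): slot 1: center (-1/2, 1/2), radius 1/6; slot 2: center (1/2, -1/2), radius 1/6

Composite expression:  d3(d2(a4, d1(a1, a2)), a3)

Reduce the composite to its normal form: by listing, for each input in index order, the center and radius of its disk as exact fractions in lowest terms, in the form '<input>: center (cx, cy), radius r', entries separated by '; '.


Each a-disk chains the slot maps above it in d3; radii multiply.
input a4: applying the 2 nested substitutions gives center (-5/12, 5/12), radius 1/60
input a1: applying the 3 nested substitutions gives center (-1/2, 11/24), radius 1/504
input a2: applying the 3 nested substitutions gives center (-73/144, 67/144), radius 1/360
input a3: applying the 1 nested substitution gives center (1/2, -1/2), radius 1/6

a1: center (-1/2, 11/24), radius 1/504; a2: center (-73/144, 67/144), radius 1/360; a3: center (1/2, -1/2), radius 1/6; a4: center (-5/12, 5/12), radius 1/60
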